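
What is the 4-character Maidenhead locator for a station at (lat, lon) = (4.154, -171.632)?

Shift to the Maidenhead origin (180°W, 90°S): lon 8.37, lat 94.15.
Field: lon ⌊8.37/20⌋ = 0 → A; lat ⌊94.15/10⌋ = 9 → J.
Square: lon ⌊8.37/2⌋ = 4; lat ⌊4.15/1⌋ = 4.

AJ44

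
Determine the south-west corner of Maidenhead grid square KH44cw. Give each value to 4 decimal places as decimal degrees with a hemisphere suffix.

Field K=10, H=7: +10·20° lon, +7·10° lat → SW at lon 20°, lat -20°.
Square 4, 4: +4·2° lon, +4·1° lat → SW at lon 28°, lat -16°.
Subsquare c=2, w=22: +2·0.0833333° lon, +22·0.0416667° lat → SW at lon 28.1667°, lat -15.0833°.
latitude 15.0833° S, longitude 28.1667° E.

15.0833° S, 28.1667° E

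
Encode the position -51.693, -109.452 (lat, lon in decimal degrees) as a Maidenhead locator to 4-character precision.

Add 180° to longitude and 90° to latitude: 70.55, 38.31.
Field: lon ⌊70.55/20⌋ = 3 → D; lat ⌊38.31/10⌋ = 3 → D.
Square: lon ⌊10.55/2⌋ = 5; lat ⌊8.31/1⌋ = 8.

DD58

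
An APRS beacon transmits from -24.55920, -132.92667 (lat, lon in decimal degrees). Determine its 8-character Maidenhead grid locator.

CG35mk85

Offset from 180°W / 90°S: lon 47.07333°, lat 65.44080°.
Field: 47.07333/20 → 2 → C, 65.44080/10 → 6 → G; chars CG.
Square: 7.07333/2 → 3, 5.44080/1 → 5; chars 35.
Subsquare: 1.07333/0.0833333 → 12 → m, 0.44080/0.0416667 → 10 → k; chars mk.
Extended square: 0.07333/0.00833333 → 8, 0.02413/0.00416667 → 5; chars 85.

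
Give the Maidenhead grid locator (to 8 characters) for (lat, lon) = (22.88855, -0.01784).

Add 180° to longitude and 90° to latitude: 179.98216, 112.88855.
Field: 179.98216/20 → 8 → I, 112.88855/10 → 11 → L; chars IL.
Square: 19.98216/2 → 9, 2.88855/1 → 2; chars 92.
Subsquare: 1.98216/0.0833333 → 23 → x, 0.88855/0.0416667 → 21 → v; chars xv.
Extended square: 0.06549/0.00833333 → 7, 0.01355/0.00416667 → 3; chars 73.

IL92xv73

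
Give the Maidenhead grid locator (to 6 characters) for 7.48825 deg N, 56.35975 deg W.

GJ17tl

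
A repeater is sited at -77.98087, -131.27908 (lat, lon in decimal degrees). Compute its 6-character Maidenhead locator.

Add 180° to longitude and 90° to latitude: 48.7209, 12.0191.
Field: lon ⌊48.7209/20⌋ = 2 → C; lat ⌊12.0191/10⌋ = 1 → B.
Square: lon ⌊8.7209/2⌋ = 4; lat ⌊2.0191/1⌋ = 2.
Subsquare: lon ⌊0.7209/0.0833333⌋ = 8 → i; lat ⌊0.0191/0.0416667⌋ = 0 → a.

CB42ia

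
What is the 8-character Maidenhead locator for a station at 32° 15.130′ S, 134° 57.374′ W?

CF27mr59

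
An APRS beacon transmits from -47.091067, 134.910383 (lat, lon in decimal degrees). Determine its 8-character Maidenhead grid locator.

Offset from 180°W / 90°S: lon 314.91038°, lat 42.90893°.
Field: 314.91038/20 → 15 → P, 42.90893/10 → 4 → E; chars PE.
Square: 14.91038/2 → 7, 2.90893/1 → 2; chars 72.
Subsquare: 0.91038/0.0833333 → 10 → k, 0.90893/0.0416667 → 21 → v; chars kv.
Extended square: 0.07705/0.00833333 → 9, 0.03393/0.00416667 → 8; chars 98.

PE72kv98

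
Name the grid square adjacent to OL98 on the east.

PL08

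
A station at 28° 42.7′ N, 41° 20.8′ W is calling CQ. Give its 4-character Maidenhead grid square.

Add 180° to longitude and 90° to latitude: 138.65, 118.71.
Field (20°×10°, letters A–R): lon ⌊138.65/20⌋ = 6 → G; lat ⌊118.71/10⌋ = 11 → L.
Square (2°×1°, digits 0–9): lon ⌊18.65/2⌋ = 9; lat ⌊8.71/1⌋ = 8.

GL98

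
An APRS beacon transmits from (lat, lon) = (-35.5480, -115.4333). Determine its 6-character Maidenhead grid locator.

Shift to the Maidenhead origin (180°W, 90°S): lon 64.5667, lat 54.4520.
Field (20°×10°, letters A–R): lon ⌊64.5667/20⌋ = 3 → D; lat ⌊54.4520/10⌋ = 5 → F.
Square (2°×1°, digits 0–9): lon ⌊4.5667/2⌋ = 2; lat ⌊4.4520/1⌋ = 4.
Subsquare (5′×2.5′, letters a–x): lon ⌊0.5667/0.0833333⌋ = 6 → g; lat ⌊0.4520/0.0416667⌋ = 10 → k.

DF24gk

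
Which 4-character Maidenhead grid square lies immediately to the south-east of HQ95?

IQ04

Longitude square 9; +1 → 10, wraps to 0, carry into field.
Longitude field H = 7; +1 → 8 = I.
Latitude square 5; −1 → 4.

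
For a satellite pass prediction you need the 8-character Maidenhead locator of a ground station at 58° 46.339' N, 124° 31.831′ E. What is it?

PO28gs35

Offset from 180°W / 90°S: lon 304.53052°, lat 148.77232°.
Field: lon ⌊304.53052/20⌋ = 15 → P; lat ⌊148.77232/10⌋ = 14 → O.
Square: lon ⌊4.53052/2⌋ = 2; lat ⌊8.77232/1⌋ = 8.
Subsquare: lon ⌊0.53052/0.0833333⌋ = 6 → g; lat ⌊0.77232/0.0416667⌋ = 18 → s.
Extended square: lon ⌊0.03052/0.00833333⌋ = 3; lat ⌊0.02232/0.00416667⌋ = 5.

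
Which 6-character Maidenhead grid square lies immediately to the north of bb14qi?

BB14qj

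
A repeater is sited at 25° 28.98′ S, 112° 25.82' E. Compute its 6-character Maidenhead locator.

OG64fm

Add 180° to longitude and 90° to latitude: 292.4303, 64.5170.
Field: lon ⌊292.4303/20⌋ = 14 → O; lat ⌊64.5170/10⌋ = 6 → G.
Square: lon ⌊12.4303/2⌋ = 6; lat ⌊4.5170/1⌋ = 4.
Subsquare: lon ⌊0.4303/0.0833333⌋ = 5 → f; lat ⌊0.5170/0.0416667⌋ = 12 → m.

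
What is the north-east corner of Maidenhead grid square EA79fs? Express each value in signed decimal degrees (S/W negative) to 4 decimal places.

-80.2083, -85.5000

Field E=4, A=0: +4·20° lon, +0·10° lat → SW at lon -100°, lat -90°.
Square 7, 9: +7·2° lon, +9·1° lat → SW at lon -86°, lat -81°.
Subsquare f=5, s=18: +5·0.0833333° lon, +18·0.0416667° lat → SW at lon -85.5833°, lat -80.25°.
Cell spans 0.0833333° lon × 0.0416667° lat. NE corner is SW corner plus one full cell.
latitude -80.2083, longitude -85.5000.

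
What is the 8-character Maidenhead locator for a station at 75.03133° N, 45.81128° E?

LQ25va77

Offset from 180°W / 90°S: lon 225.81128°, lat 165.03133°.
Field (20°×10°, letters A–R): lon ⌊225.81128/20⌋ = 11 → L; lat ⌊165.03133/10⌋ = 16 → Q.
Square (2°×1°, digits 0–9): lon ⌊5.81128/2⌋ = 2; lat ⌊5.03133/1⌋ = 5.
Subsquare (5′×2.5′, letters a–x): lon ⌊1.81128/0.0833333⌋ = 21 → v; lat ⌊0.03133/0.0416667⌋ = 0 → a.
Extended square (30″×15″, digits 0–9): lon ⌊0.06128/0.00833333⌋ = 7; lat ⌊0.03133/0.00416667⌋ = 7.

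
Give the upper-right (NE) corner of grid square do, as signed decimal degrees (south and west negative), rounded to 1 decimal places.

60.0, -100.0

Field D=3, O=14: +3·20° lon, +14·10° lat → SW at lon -120°, lat 50°.
Cell spans 20° lon × 10° lat. NE corner is SW corner plus one full cell.
latitude 60.0, longitude -100.0.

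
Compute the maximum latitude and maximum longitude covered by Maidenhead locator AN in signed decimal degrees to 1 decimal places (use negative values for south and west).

50.0, -160.0

Field A=0, N=13: +0·20° lon, +13·10° lat → SW at lon -180°, lat 40°.
Cell spans 20° lon × 10° lat. NE corner is SW corner plus one full cell.
latitude 50.0, longitude -160.0.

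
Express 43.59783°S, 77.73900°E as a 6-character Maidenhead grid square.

ME86uj

Offset from 180°W / 90°S: lon 257.7390°, lat 46.4022°.
Field: lon ⌊257.7390/20⌋ = 12 → M; lat ⌊46.4022/10⌋ = 4 → E.
Square: lon ⌊17.7390/2⌋ = 8; lat ⌊6.4022/1⌋ = 6.
Subsquare: lon ⌊1.7390/0.0833333⌋ = 20 → u; lat ⌊0.4022/0.0416667⌋ = 9 → j.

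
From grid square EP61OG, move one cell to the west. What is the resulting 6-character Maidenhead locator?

EP61ng

Longitude subsquare o = 14; −1 → 13 = n.
The latitude characters are unchanged.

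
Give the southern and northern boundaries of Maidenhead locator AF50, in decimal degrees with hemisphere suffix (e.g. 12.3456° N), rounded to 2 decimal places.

Field A=0, F=5: +0·20° lon, +5·10° lat → SW at lon -180°, lat -40°.
Square 5, 0: +5·2° lon, +0·1° lat → SW at lon -170°, lat -40°.
Cell spans 2° lon × 1° lat.
south 40.00° S, north 39.00° S.

40.00° S, 39.00° S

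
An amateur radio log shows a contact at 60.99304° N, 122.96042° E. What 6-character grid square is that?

Shift to the Maidenhead origin (180°W, 90°S): lon 302.9604, lat 150.9930.
Field: lon ⌊302.9604/20⌋ = 15 → P; lat ⌊150.9930/10⌋ = 15 → P.
Square: lon ⌊2.9604/2⌋ = 1; lat ⌊0.9930/1⌋ = 0.
Subsquare: lon ⌊0.9604/0.0833333⌋ = 11 → l; lat ⌊0.9930/0.0416667⌋ = 23 → x.

PP10lx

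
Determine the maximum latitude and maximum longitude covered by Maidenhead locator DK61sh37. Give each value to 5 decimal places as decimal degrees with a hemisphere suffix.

Field D=3, K=10: +3·20° lon, +10·10° lat → SW at lon -120°, lat 10°.
Square 6, 1: +6·2° lon, +1·1° lat → SW at lon -108°, lat 11°.
Subsquare s=18, h=7: +18·0.0833333° lon, +7·0.0416667° lat → SW at lon -106.5°, lat 11.2917°.
Extended square 3, 7: +3·0.00833333° lon, +7·0.00416667° lat → SW at lon -106.475°, lat 11.3208°.
Cell spans 0.00833333° lon × 0.00416667° lat. NE corner is SW corner plus one full cell.
latitude 11.32500° N, longitude 106.46667° W.

11.32500° N, 106.46667° W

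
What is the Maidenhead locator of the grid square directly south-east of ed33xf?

ED43ae

Longitude subsquare x = 23; +1 → 24, wraps to 0 = a, carry into square.
Longitude square 3; +1 → 4.
Latitude subsquare f = 5; −1 → 4 = e.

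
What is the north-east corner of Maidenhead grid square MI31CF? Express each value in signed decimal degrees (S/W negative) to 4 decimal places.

Field M=12, I=8: +12·20° lon, +8·10° lat → SW at lon 60°, lat -10°.
Square 3, 1: +3·2° lon, +1·1° lat → SW at lon 66°, lat -9°.
Subsquare c=2, f=5: +2·0.0833333° lon, +5·0.0416667° lat → SW at lon 66.1667°, lat -8.79167°.
Cell spans 0.0833333° lon × 0.0416667° lat. NE corner is SW corner plus one full cell.
latitude -8.7500, longitude 66.2500.

-8.7500, 66.2500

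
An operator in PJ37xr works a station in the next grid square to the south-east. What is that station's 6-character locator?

PJ47aq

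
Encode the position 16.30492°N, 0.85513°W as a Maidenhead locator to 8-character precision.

IK96nh73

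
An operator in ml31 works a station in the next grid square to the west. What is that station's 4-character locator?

ML21

Longitude square 3; −1 → 2.
The latitude characters are unchanged.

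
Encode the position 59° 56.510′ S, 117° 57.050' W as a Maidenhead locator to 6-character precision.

DD10ab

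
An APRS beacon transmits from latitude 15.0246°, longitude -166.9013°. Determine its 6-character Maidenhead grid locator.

AK65na

Add 180° to longitude and 90° to latitude: 13.0987, 105.0246.
Field: 13.0987/20 → 0 → A, 105.0246/10 → 10 → K; chars AK.
Square: 13.0987/2 → 6, 5.0246/1 → 5; chars 65.
Subsquare: 1.0987/0.0833333 → 13 → n, 0.0246/0.0416667 → 0 → a; chars na.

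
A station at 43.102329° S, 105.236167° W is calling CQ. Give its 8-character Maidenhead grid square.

Offset from 180°W / 90°S: lon 74.76383°, lat 46.89767°.
Field: lon ⌊74.76383/20⌋ = 3 → D; lat ⌊46.89767/10⌋ = 4 → E.
Square: lon ⌊14.76383/2⌋ = 7; lat ⌊6.89767/1⌋ = 6.
Subsquare: lon ⌊0.76383/0.0833333⌋ = 9 → j; lat ⌊0.89767/0.0416667⌋ = 21 → v.
Extended square: lon ⌊0.01383/0.00833333⌋ = 1; lat ⌊0.02267/0.00416667⌋ = 5.

DE76jv15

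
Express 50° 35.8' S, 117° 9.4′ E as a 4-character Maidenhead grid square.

OD89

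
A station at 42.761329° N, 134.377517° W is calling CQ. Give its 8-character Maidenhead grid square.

Add 180° to longitude and 90° to latitude: 45.62248, 132.76133.
Field (20°×10°, letters A–R): lon ⌊45.62248/20⌋ = 2 → C; lat ⌊132.76133/10⌋ = 13 → N.
Square (2°×1°, digits 0–9): lon ⌊5.62248/2⌋ = 2; lat ⌊2.76133/1⌋ = 2.
Subsquare (5′×2.5′, letters a–x): lon ⌊1.62248/0.0833333⌋ = 19 → t; lat ⌊0.76133/0.0416667⌋ = 18 → s.
Extended square (30″×15″, digits 0–9): lon ⌊0.03915/0.00833333⌋ = 4; lat ⌊0.01133/0.00416667⌋ = 2.

CN22ts42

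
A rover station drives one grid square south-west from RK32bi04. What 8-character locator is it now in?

Longitude extended square 0; −1 → -1, wraps to 9, carry into subsquare.
Longitude subsquare b = 1; −1 → 0 = a.
Latitude extended square 4; −1 → 3.

RK32ai93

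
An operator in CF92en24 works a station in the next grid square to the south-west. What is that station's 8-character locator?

CF92en13

Longitude extended square 2; −1 → 1.
Latitude extended square 4; −1 → 3.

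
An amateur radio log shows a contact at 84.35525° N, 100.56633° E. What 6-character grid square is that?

OR04gi

Offset from 180°W / 90°S: lon 280.5663°, lat 174.3553°.
Field (20°×10°, letters A–R): lon ⌊280.5663/20⌋ = 14 → O; lat ⌊174.3553/10⌋ = 17 → R.
Square (2°×1°, digits 0–9): lon ⌊0.5663/2⌋ = 0; lat ⌊4.3553/1⌋ = 4.
Subsquare (5′×2.5′, letters a–x): lon ⌊0.5663/0.0833333⌋ = 6 → g; lat ⌊0.3553/0.0416667⌋ = 8 → i.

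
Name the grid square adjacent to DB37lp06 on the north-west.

DB37kp97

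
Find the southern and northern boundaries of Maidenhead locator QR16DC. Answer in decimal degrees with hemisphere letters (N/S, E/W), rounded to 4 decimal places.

86.0833° N, 86.1250° N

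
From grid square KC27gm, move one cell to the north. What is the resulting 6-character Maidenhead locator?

KC27gn

Latitude subsquare m = 12; +1 → 13 = n.
The longitude characters are unchanged.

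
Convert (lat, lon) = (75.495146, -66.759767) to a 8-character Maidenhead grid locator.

Offset from 180°W / 90°S: lon 113.24023°, lat 165.49515°.
Field: 113.24023/20 → 5 → F, 165.49515/10 → 16 → Q; chars FQ.
Square: 13.24023/2 → 6, 5.49515/1 → 5; chars 65.
Subsquare: 1.24023/0.0833333 → 14 → o, 0.49515/0.0416667 → 11 → l; chars ol.
Extended square: 0.07357/0.00833333 → 8, 0.03681/0.00416667 → 8; chars 88.

FQ65ol88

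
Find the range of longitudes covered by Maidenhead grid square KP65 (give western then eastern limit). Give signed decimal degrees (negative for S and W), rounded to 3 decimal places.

32.000, 34.000

Field K=10, P=15: +10·20° lon, +15·10° lat → SW at lon 20°, lat 60°.
Square 6, 5: +6·2° lon, +5·1° lat → SW at lon 32°, lat 65°.
Cell spans 2° lon × 1° lat.
west 32.000, east 34.000.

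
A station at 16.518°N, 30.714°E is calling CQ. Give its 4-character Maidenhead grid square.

Shift to the Maidenhead origin (180°W, 90°S): lon 210.71, lat 106.52.
Field: lon ⌊210.71/20⌋ = 10 → K; lat ⌊106.52/10⌋ = 10 → K.
Square: lon ⌊10.71/2⌋ = 5; lat ⌊6.52/1⌋ = 6.

KK56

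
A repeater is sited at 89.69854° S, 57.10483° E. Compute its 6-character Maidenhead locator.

LA80nh

Offset from 180°W / 90°S: lon 237.1048°, lat 0.3015°.
Field (20°×10°, letters A–R): lon ⌊237.1048/20⌋ = 11 → L; lat ⌊0.3015/10⌋ = 0 → A.
Square (2°×1°, digits 0–9): lon ⌊17.1048/2⌋ = 8; lat ⌊0.3015/1⌋ = 0.
Subsquare (5′×2.5′, letters a–x): lon ⌊1.1048/0.0833333⌋ = 13 → n; lat ⌊0.3015/0.0416667⌋ = 7 → h.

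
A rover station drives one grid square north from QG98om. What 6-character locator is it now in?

QG98on

Latitude subsquare m = 12; +1 → 13 = n.
The longitude characters are unchanged.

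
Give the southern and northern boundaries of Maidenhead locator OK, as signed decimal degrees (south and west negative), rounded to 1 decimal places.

Field O=14, K=10: +14·20° lon, +10·10° lat → SW at lon 100°, lat 10°.
Cell spans 20° lon × 10° lat.
south 10.0, north 20.0.

10.0, 20.0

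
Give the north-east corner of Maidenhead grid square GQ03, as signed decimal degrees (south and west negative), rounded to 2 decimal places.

Field G=6, Q=16: +6·20° lon, +16·10° lat → SW at lon -60°, lat 70°.
Square 0, 3: +0·2° lon, +3·1° lat → SW at lon -60°, lat 73°.
Cell spans 2° lon × 1° lat. NE corner is SW corner plus one full cell.
latitude 74.00, longitude -58.00.

74.00, -58.00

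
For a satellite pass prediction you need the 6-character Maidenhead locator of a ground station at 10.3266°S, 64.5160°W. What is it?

FH79rq

Add 180° to longitude and 90° to latitude: 115.4840, 79.6734.
Field: lon ⌊115.4840/20⌋ = 5 → F; lat ⌊79.6734/10⌋ = 7 → H.
Square: lon ⌊15.4840/2⌋ = 7; lat ⌊9.6734/1⌋ = 9.
Subsquare: lon ⌊1.4840/0.0833333⌋ = 17 → r; lat ⌊0.6734/0.0416667⌋ = 16 → q.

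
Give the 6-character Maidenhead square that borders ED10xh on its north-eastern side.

ED20ai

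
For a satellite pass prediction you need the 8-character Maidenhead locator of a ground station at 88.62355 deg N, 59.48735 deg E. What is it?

Add 180° to longitude and 90° to latitude: 239.48735, 178.62355.
Field (20°×10°, letters A–R): 239.48735/20 → 11 → L, 178.62355/10 → 17 → R; chars LR.
Square (2°×1°, digits 0–9): 19.48735/2 → 9, 8.62355/1 → 8; chars 98.
Subsquare (5′×2.5′, letters a–x): 1.48735/0.0833333 → 17 → r, 0.62355/0.0416667 → 14 → o; chars ro.
Extended square (30″×15″, digits 0–9): 0.07068/0.00833333 → 8, 0.04022/0.00416667 → 9; chars 89.

LR98ro89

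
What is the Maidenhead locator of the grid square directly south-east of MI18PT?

Longitude subsquare p = 15; +1 → 16 = q.
Latitude subsquare t = 19; −1 → 18 = s.

MI18qs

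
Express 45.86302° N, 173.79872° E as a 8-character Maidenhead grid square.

Offset from 180°W / 90°S: lon 353.79872°, lat 135.86302°.
Field: lon ⌊353.79872/20⌋ = 17 → R; lat ⌊135.86302/10⌋ = 13 → N.
Square: lon ⌊13.79872/2⌋ = 6; lat ⌊5.86302/1⌋ = 5.
Subsquare: lon ⌊1.79872/0.0833333⌋ = 21 → v; lat ⌊0.86302/0.0416667⌋ = 20 → u.
Extended square: lon ⌊0.04872/0.00833333⌋ = 5; lat ⌊0.02969/0.00416667⌋ = 7.

RN65vu57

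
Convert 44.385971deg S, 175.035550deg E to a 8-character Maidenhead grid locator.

Add 180° to longitude and 90° to latitude: 355.03555, 45.61403.
Field (20°×10°, letters A–R): lon ⌊355.03555/20⌋ = 17 → R; lat ⌊45.61403/10⌋ = 4 → E.
Square (2°×1°, digits 0–9): lon ⌊15.03555/2⌋ = 7; lat ⌊5.61403/1⌋ = 5.
Subsquare (5′×2.5′, letters a–x): lon ⌊1.03555/0.0833333⌋ = 12 → m; lat ⌊0.61403/0.0416667⌋ = 14 → o.
Extended square (30″×15″, digits 0–9): lon ⌊0.03555/0.00833333⌋ = 4; lat ⌊0.03070/0.00416667⌋ = 7.

RE75mo47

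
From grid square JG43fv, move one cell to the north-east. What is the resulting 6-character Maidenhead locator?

JG43gw

Longitude subsquare f = 5; +1 → 6 = g.
Latitude subsquare v = 21; +1 → 22 = w.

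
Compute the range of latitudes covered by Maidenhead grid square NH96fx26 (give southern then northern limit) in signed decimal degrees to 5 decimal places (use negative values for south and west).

Field N=13, H=7: +13·20° lon, +7·10° lat → SW at lon 80°, lat -20°.
Square 9, 6: +9·2° lon, +6·1° lat → SW at lon 98°, lat -14°.
Subsquare f=5, x=23: +5·0.0833333° lon, +23·0.0416667° lat → SW at lon 98.4167°, lat -13.0417°.
Extended square 2, 6: +2·0.00833333° lon, +6·0.00416667° lat → SW at lon 98.4333°, lat -13.0167°.
Cell spans 0.00833333° lon × 0.00416667° lat.
south -13.01667, north -13.01250.

-13.01667, -13.01250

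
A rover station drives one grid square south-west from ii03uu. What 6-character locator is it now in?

Longitude subsquare u = 20; −1 → 19 = t.
Latitude subsquare u = 20; −1 → 19 = t.

II03tt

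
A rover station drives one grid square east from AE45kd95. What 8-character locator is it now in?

AE45ld05

Longitude extended square 9; +1 → 10, wraps to 0, carry into subsquare.
Longitude subsquare k = 10; +1 → 11 = l.
The latitude characters are unchanged.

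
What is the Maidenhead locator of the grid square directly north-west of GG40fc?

Longitude subsquare f = 5; −1 → 4 = e.
Latitude subsquare c = 2; +1 → 3 = d.

GG40ed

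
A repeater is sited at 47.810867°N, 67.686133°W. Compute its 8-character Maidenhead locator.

Add 180° to longitude and 90° to latitude: 112.31387, 137.81087.
Field: lon ⌊112.31387/20⌋ = 5 → F; lat ⌊137.81087/10⌋ = 13 → N.
Square: lon ⌊12.31387/2⌋ = 6; lat ⌊7.81087/1⌋ = 7.
Subsquare: lon ⌊0.31387/0.0833333⌋ = 3 → d; lat ⌊0.81087/0.0416667⌋ = 19 → t.
Extended square: lon ⌊0.06387/0.00833333⌋ = 7; lat ⌊0.01920/0.00416667⌋ = 4.

FN67dt74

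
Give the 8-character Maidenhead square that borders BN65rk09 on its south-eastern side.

Longitude extended square 0; +1 → 1.
Latitude extended square 9; −1 → 8.

BN65rk18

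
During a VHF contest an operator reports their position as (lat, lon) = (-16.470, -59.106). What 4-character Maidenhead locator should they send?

Shift to the Maidenhead origin (180°W, 90°S): lon 120.89, lat 73.53.
Field: lon ⌊120.89/20⌋ = 6 → G; lat ⌊73.53/10⌋ = 7 → H.
Square: lon ⌊0.89/2⌋ = 0; lat ⌊3.53/1⌋ = 3.

GH03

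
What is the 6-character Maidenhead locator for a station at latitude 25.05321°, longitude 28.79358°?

KL45jb

Shift to the Maidenhead origin (180°W, 90°S): lon 208.7936, lat 115.0532.
Field (20°×10°, letters A–R): 208.7936/20 → 10 → K, 115.0532/10 → 11 → L; chars KL.
Square (2°×1°, digits 0–9): 8.7936/2 → 4, 5.0532/1 → 5; chars 45.
Subsquare (5′×2.5′, letters a–x): 0.7936/0.0833333 → 9 → j, 0.0532/0.0416667 → 1 → b; chars jb.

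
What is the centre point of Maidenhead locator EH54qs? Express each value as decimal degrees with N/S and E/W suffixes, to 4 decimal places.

15.2292° S, 88.6250° W

Field E=4, H=7: +4·20° lon, +7·10° lat → SW at lon -100°, lat -20°.
Square 5, 4: +5·2° lon, +4·1° lat → SW at lon -90°, lat -16°.
Subsquare q=16, s=18: +16·0.0833333° lon, +18·0.0416667° lat → SW at lon -88.6667°, lat -15.25°.
Cell spans 0.0833333° lon × 0.0416667° lat. Centre is SW corner plus half of each.
latitude 15.2292° S, longitude 88.6250° W.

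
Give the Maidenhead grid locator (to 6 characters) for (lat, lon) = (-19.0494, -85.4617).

EH70gw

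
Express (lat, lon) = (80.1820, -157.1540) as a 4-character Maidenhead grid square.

BR10

Shift to the Maidenhead origin (180°W, 90°S): lon 22.85, lat 170.18.
Field (20°×10°, letters A–R): 22.85/20 → 1 → B, 170.18/10 → 17 → R; chars BR.
Square (2°×1°, digits 0–9): 2.85/2 → 1, 0.18/1 → 0; chars 10.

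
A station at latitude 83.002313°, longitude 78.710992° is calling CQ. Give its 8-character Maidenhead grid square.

MR93ia50

Add 180° to longitude and 90° to latitude: 258.71099, 173.00231.
Field: 258.71099/20 → 12 → M, 173.00231/10 → 17 → R; chars MR.
Square: 18.71099/2 → 9, 3.00231/1 → 3; chars 93.
Subsquare: 0.71099/0.0833333 → 8 → i, 0.00231/0.0416667 → 0 → a; chars ia.
Extended square: 0.04433/0.00833333 → 5, 0.00231/0.00416667 → 0; chars 50.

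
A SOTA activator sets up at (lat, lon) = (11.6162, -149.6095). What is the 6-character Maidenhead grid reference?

BK51eo

Offset from 180°W / 90°S: lon 30.3905°, lat 101.6162°.
Field: lon ⌊30.3905/20⌋ = 1 → B; lat ⌊101.6162/10⌋ = 10 → K.
Square: lon ⌊10.3905/2⌋ = 5; lat ⌊1.6162/1⌋ = 1.
Subsquare: lon ⌊0.3905/0.0833333⌋ = 4 → e; lat ⌊0.6162/0.0416667⌋ = 14 → o.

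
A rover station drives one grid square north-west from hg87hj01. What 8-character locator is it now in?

HG87gj92

Longitude extended square 0; −1 → -1, wraps to 9, carry into subsquare.
Longitude subsquare h = 7; −1 → 6 = g.
Latitude extended square 1; +1 → 2.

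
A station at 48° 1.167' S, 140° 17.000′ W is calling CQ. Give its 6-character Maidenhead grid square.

Shift to the Maidenhead origin (180°W, 90°S): lon 39.7167, lat 41.9806.
Field: lon ⌊39.7167/20⌋ = 1 → B; lat ⌊41.9806/10⌋ = 4 → E.
Square: lon ⌊19.7167/2⌋ = 9; lat ⌊1.9806/1⌋ = 1.
Subsquare: lon ⌊1.7167/0.0833333⌋ = 20 → u; lat ⌊0.9806/0.0416667⌋ = 23 → x.

BE91ux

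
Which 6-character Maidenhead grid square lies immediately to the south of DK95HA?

DK94hx

Latitude subsquare a = 0; −1 → -1, wraps to 23 = x, carry into square.
Latitude square 5; −1 → 4.
The longitude characters are unchanged.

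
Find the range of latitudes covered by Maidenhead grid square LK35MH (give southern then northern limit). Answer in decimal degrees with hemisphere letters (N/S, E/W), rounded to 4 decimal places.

Field L=11, K=10: +11·20° lon, +10·10° lat → SW at lon 40°, lat 10°.
Square 3, 5: +3·2° lon, +5·1° lat → SW at lon 46°, lat 15°.
Subsquare m=12, h=7: +12·0.0833333° lon, +7·0.0416667° lat → SW at lon 47°, lat 15.2917°.
Cell spans 0.0833333° lon × 0.0416667° lat.
south 15.2917° N, north 15.3333° N.

15.2917° N, 15.3333° N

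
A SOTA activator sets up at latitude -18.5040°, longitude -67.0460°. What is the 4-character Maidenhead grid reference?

FH61

Add 180° to longitude and 90° to latitude: 112.95, 71.50.
Field: 112.95/20 → 5 → F, 71.50/10 → 7 → H; chars FH.
Square: 12.95/2 → 6, 1.50/1 → 1; chars 61.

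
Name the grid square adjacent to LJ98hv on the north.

Latitude subsquare v = 21; +1 → 22 = w.
The longitude characters are unchanged.

LJ98hw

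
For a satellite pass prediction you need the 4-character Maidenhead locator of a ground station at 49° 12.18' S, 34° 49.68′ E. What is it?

Offset from 180°W / 90°S: lon 214.83°, lat 40.80°.
Field: 214.83/20 → 10 → K, 40.80/10 → 4 → E; chars KE.
Square: 14.83/2 → 7, 0.80/1 → 0; chars 70.

KE70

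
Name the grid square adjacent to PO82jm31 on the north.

Latitude extended square 1; +1 → 2.
The longitude characters are unchanged.

PO82jm32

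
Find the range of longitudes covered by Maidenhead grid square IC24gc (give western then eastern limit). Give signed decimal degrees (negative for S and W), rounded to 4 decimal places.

Field I=8, C=2: +8·20° lon, +2·10° lat → SW at lon -20°, lat -70°.
Square 2, 4: +2·2° lon, +4·1° lat → SW at lon -16°, lat -66°.
Subsquare g=6, c=2: +6·0.0833333° lon, +2·0.0416667° lat → SW at lon -15.5°, lat -65.9167°.
Cell spans 0.0833333° lon × 0.0416667° lat.
west -15.5000, east -15.4167.

-15.5000, -15.4167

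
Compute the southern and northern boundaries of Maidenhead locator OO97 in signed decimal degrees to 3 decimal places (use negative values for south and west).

57.000, 58.000

Field O=14, O=14: +14·20° lon, +14·10° lat → SW at lon 100°, lat 50°.
Square 9, 7: +9·2° lon, +7·1° lat → SW at lon 118°, lat 57°.
Cell spans 2° lon × 1° lat.
south 57.000, north 58.000.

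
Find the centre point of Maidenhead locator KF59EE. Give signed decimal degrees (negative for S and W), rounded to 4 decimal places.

Field K=10, F=5: +10·20° lon, +5·10° lat → SW at lon 20°, lat -40°.
Square 5, 9: +5·2° lon, +9·1° lat → SW at lon 30°, lat -31°.
Subsquare e=4, e=4: +4·0.0833333° lon, +4·0.0416667° lat → SW at lon 30.3333°, lat -30.8333°.
Cell spans 0.0833333° lon × 0.0416667° lat. Centre is SW corner plus half of each.
latitude -30.8125, longitude 30.3750.

-30.8125, 30.3750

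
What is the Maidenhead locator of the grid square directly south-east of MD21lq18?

Longitude extended square 1; +1 → 2.
Latitude extended square 8; −1 → 7.

MD21lq27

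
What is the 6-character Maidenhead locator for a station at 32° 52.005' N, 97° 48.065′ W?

EM12cu

Add 180° to longitude and 90° to latitude: 82.1989, 122.8667.
Field (20°×10°, letters A–R): lon ⌊82.1989/20⌋ = 4 → E; lat ⌊122.8667/10⌋ = 12 → M.
Square (2°×1°, digits 0–9): lon ⌊2.1989/2⌋ = 1; lat ⌊2.8667/1⌋ = 2.
Subsquare (5′×2.5′, letters a–x): lon ⌊0.1989/0.0833333⌋ = 2 → c; lat ⌊0.8667/0.0416667⌋ = 20 → u.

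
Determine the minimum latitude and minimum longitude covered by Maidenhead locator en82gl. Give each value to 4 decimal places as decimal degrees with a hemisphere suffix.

42.4583° N, 83.5000° W

Field E=4, N=13: +4·20° lon, +13·10° lat → SW at lon -100°, lat 40°.
Square 8, 2: +8·2° lon, +2·1° lat → SW at lon -84°, lat 42°.
Subsquare g=6, l=11: +6·0.0833333° lon, +11·0.0416667° lat → SW at lon -83.5°, lat 42.4583°.
latitude 42.4583° N, longitude 83.5000° W.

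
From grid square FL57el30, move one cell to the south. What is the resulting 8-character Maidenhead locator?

Latitude extended square 0; −1 → -1, wraps to 9, carry into subsquare.
Latitude subsquare l = 11; −1 → 10 = k.
The longitude characters are unchanged.

FL57ek39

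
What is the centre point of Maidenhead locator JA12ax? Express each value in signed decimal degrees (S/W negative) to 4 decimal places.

-87.0208, 2.0417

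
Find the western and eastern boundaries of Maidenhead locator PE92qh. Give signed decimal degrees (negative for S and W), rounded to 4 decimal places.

139.3333, 139.4167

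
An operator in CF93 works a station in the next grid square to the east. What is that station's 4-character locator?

Longitude square 9; +1 → 10, wraps to 0, carry into field.
Longitude field C = 2; +1 → 3 = D.
The latitude characters are unchanged.

DF03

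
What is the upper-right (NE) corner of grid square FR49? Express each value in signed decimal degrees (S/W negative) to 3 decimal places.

90.000, -70.000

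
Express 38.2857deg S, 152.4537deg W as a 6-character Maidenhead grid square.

BF31sr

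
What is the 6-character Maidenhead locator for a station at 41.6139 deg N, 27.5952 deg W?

HN61eo

Add 180° to longitude and 90° to latitude: 152.4048, 131.6139.
Field: lon ⌊152.4048/20⌋ = 7 → H; lat ⌊131.6139/10⌋ = 13 → N.
Square: lon ⌊12.4048/2⌋ = 6; lat ⌊1.6139/1⌋ = 1.
Subsquare: lon ⌊0.4048/0.0833333⌋ = 4 → e; lat ⌊0.6139/0.0416667⌋ = 14 → o.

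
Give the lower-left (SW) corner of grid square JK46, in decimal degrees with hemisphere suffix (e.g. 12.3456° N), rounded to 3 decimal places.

Field J=9, K=10: +9·20° lon, +10·10° lat → SW at lon 0°, lat 10°.
Square 4, 6: +4·2° lon, +6·1° lat → SW at lon 8°, lat 16°.
latitude 16.000° N, longitude 8.000° E.

16.000° N, 8.000° E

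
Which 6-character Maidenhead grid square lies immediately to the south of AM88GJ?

AM88gi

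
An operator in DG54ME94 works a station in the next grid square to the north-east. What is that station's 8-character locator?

DG54ne05

Longitude extended square 9; +1 → 10, wraps to 0, carry into subsquare.
Longitude subsquare m = 12; +1 → 13 = n.
Latitude extended square 4; +1 → 5.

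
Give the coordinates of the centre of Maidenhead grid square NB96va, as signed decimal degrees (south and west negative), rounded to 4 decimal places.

Field N=13, B=1: +13·20° lon, +1·10° lat → SW at lon 80°, lat -80°.
Square 9, 6: +9·2° lon, +6·1° lat → SW at lon 98°, lat -74°.
Subsquare v=21, a=0: +21·0.0833333° lon, +0·0.0416667° lat → SW at lon 99.75°, lat -74°.
Cell spans 0.0833333° lon × 0.0416667° lat. Centre is SW corner plus half of each.
latitude -73.9792, longitude 99.7917.

-73.9792, 99.7917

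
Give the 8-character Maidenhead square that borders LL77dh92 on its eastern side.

Longitude extended square 9; +1 → 10, wraps to 0, carry into subsquare.
Longitude subsquare d = 3; +1 → 4 = e.
The latitude characters are unchanged.

LL77eh02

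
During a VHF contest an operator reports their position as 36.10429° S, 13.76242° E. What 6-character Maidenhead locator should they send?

JF63vv

Add 180° to longitude and 90° to latitude: 193.7624, 53.8957.
Field: 193.7624/20 → 9 → J, 53.8957/10 → 5 → F; chars JF.
Square: 13.7624/2 → 6, 3.8957/1 → 3; chars 63.
Subsquare: 1.7624/0.0833333 → 21 → v, 0.8957/0.0416667 → 21 → v; chars vv.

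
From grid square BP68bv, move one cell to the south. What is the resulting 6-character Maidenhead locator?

BP68bu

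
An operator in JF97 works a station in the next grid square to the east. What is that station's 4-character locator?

KF07

Longitude square 9; +1 → 10, wraps to 0, carry into field.
Longitude field J = 9; +1 → 10 = K.
The latitude characters are unchanged.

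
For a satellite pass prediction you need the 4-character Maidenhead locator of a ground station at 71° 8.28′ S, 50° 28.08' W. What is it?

Shift to the Maidenhead origin (180°W, 90°S): lon 129.53, lat 18.86.
Field: lon ⌊129.53/20⌋ = 6 → G; lat ⌊18.86/10⌋ = 1 → B.
Square: lon ⌊9.53/2⌋ = 4; lat ⌊8.86/1⌋ = 8.

GB48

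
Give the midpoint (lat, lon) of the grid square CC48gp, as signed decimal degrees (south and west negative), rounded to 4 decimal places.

Field C=2, C=2: +2·20° lon, +2·10° lat → SW at lon -140°, lat -70°.
Square 4, 8: +4·2° lon, +8·1° lat → SW at lon -132°, lat -62°.
Subsquare g=6, p=15: +6·0.0833333° lon, +15·0.0416667° lat → SW at lon -131.5°, lat -61.375°.
Cell spans 0.0833333° lon × 0.0416667° lat. Centre is SW corner plus half of each.
latitude -61.3542, longitude -131.4583.

-61.3542, -131.4583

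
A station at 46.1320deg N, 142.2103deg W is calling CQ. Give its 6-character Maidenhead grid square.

Shift to the Maidenhead origin (180°W, 90°S): lon 37.7897, lat 136.1320.
Field: lon ⌊37.7897/20⌋ = 1 → B; lat ⌊136.1320/10⌋ = 13 → N.
Square: lon ⌊17.7897/2⌋ = 8; lat ⌊6.1320/1⌋ = 6.
Subsquare: lon ⌊1.7897/0.0833333⌋ = 21 → v; lat ⌊0.1320/0.0416667⌋ = 3 → d.

BN86vd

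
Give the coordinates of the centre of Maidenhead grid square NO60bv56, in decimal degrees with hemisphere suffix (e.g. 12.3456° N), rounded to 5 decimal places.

50.90208° N, 92.12917° E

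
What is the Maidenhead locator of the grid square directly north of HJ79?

HK70

Latitude square 9; +1 → 10, wraps to 0, carry into field.
Latitude field J = 9; +1 → 10 = K.
The longitude characters are unchanged.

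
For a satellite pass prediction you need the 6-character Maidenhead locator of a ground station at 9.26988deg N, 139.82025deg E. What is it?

Shift to the Maidenhead origin (180°W, 90°S): lon 319.8202, lat 99.2699.
Field (20°×10°, letters A–R): 319.8202/20 → 15 → P, 99.2699/10 → 9 → J; chars PJ.
Square (2°×1°, digits 0–9): 19.8202/2 → 9, 9.2699/1 → 9; chars 99.
Subsquare (5′×2.5′, letters a–x): 1.8202/0.0833333 → 21 → v, 0.2699/0.0416667 → 6 → g; chars vg.

PJ99vg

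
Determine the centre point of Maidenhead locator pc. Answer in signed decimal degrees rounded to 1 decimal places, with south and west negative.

-65.0, 130.0

Field P=15, C=2: +15·20° lon, +2·10° lat → SW at lon 120°, lat -70°.
Cell spans 20° lon × 10° lat. Centre is SW corner plus half of each.
latitude -65.0, longitude 130.0.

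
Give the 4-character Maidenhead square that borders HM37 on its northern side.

HM38

Latitude square 7; +1 → 8.
The longitude characters are unchanged.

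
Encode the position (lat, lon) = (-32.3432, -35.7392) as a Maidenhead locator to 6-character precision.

Offset from 180°W / 90°S: lon 144.2608°, lat 57.6568°.
Field: 144.2608/20 → 7 → H, 57.6568/10 → 5 → F; chars HF.
Square: 4.2608/2 → 2, 7.6568/1 → 7; chars 27.
Subsquare: 0.2608/0.0833333 → 3 → d, 0.6568/0.0416667 → 15 → p; chars dp.

HF27dp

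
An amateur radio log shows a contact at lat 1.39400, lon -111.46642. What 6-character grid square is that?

DJ41gj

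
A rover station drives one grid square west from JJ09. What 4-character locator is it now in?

Longitude square 0; −1 → -1, wraps to 9, carry into field.
Longitude field J = 9; −1 → 8 = I.
The latitude characters are unchanged.

IJ99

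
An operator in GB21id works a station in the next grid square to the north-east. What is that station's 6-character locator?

GB21je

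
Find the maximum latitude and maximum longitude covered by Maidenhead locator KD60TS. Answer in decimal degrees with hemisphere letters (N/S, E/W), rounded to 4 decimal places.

59.2083° S, 33.6667° E

Field K=10, D=3: +10·20° lon, +3·10° lat → SW at lon 20°, lat -60°.
Square 6, 0: +6·2° lon, +0·1° lat → SW at lon 32°, lat -60°.
Subsquare t=19, s=18: +19·0.0833333° lon, +18·0.0416667° lat → SW at lon 33.5833°, lat -59.25°.
Cell spans 0.0833333° lon × 0.0416667° lat. NE corner is SW corner plus one full cell.
latitude 59.2083° S, longitude 33.6667° E.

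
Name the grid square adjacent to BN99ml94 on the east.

BN99nl04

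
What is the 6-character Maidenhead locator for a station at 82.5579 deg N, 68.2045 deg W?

FR52vn

Shift to the Maidenhead origin (180°W, 90°S): lon 111.7955, lat 172.5579.
Field (20°×10°, letters A–R): 111.7955/20 → 5 → F, 172.5579/10 → 17 → R; chars FR.
Square (2°×1°, digits 0–9): 11.7955/2 → 5, 2.5579/1 → 2; chars 52.
Subsquare (5′×2.5′, letters a–x): 1.7955/0.0833333 → 21 → v, 0.5579/0.0416667 → 13 → n; chars vn.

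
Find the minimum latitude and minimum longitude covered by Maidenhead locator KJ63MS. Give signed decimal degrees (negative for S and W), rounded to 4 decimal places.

3.7500, 33.0000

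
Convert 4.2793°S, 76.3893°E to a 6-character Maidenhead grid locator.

MI85er

Shift to the Maidenhead origin (180°W, 90°S): lon 256.3893, lat 85.7207.
Field: lon ⌊256.3893/20⌋ = 12 → M; lat ⌊85.7207/10⌋ = 8 → I.
Square: lon ⌊16.3893/2⌋ = 8; lat ⌊5.7207/1⌋ = 5.
Subsquare: lon ⌊0.3893/0.0833333⌋ = 4 → e; lat ⌊0.7207/0.0416667⌋ = 17 → r.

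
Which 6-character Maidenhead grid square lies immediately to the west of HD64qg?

HD64pg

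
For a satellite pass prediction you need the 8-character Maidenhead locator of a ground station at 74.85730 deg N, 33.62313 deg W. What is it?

Shift to the Maidenhead origin (180°W, 90°S): lon 146.37687, lat 164.85730.
Field: 146.37687/20 → 7 → H, 164.85730/10 → 16 → Q; chars HQ.
Square: 6.37687/2 → 3, 4.85730/1 → 4; chars 34.
Subsquare: 0.37687/0.0833333 → 4 → e, 0.85730/0.0416667 → 20 → u; chars eu.
Extended square: 0.04354/0.00833333 → 5, 0.02397/0.00416667 → 5; chars 55.

HQ34eu55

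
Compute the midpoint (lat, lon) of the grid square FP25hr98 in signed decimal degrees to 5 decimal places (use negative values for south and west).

65.74375, -75.33750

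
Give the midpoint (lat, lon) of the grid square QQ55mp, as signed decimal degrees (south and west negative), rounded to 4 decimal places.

75.6458, 151.0417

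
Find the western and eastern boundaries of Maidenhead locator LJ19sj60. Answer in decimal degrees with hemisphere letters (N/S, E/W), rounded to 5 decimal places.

43.55000° E, 43.55833° E

Field L=11, J=9: +11·20° lon, +9·10° lat → SW at lon 40°, lat 0°.
Square 1, 9: +1·2° lon, +9·1° lat → SW at lon 42°, lat 9°.
Subsquare s=18, j=9: +18·0.0833333° lon, +9·0.0416667° lat → SW at lon 43.5°, lat 9.375°.
Extended square 6, 0: +6·0.00833333° lon, +0·0.00416667° lat → SW at lon 43.55°, lat 9.375°.
Cell spans 0.00833333° lon × 0.00416667° lat.
west 43.55000° E, east 43.55833° E.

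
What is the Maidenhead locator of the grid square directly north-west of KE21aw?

KE11xx

Longitude subsquare a = 0; −1 → -1, wraps to 23 = x, carry into square.
Longitude square 2; −1 → 1.
Latitude subsquare w = 22; +1 → 23 = x.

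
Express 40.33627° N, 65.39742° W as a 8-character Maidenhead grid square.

Offset from 180°W / 90°S: lon 114.60258°, lat 130.33627°.
Field (20°×10°, letters A–R): lon ⌊114.60258/20⌋ = 5 → F; lat ⌊130.33627/10⌋ = 13 → N.
Square (2°×1°, digits 0–9): lon ⌊14.60258/2⌋ = 7; lat ⌊0.33627/1⌋ = 0.
Subsquare (5′×2.5′, letters a–x): lon ⌊0.60258/0.0833333⌋ = 7 → h; lat ⌊0.33627/0.0416667⌋ = 8 → i.
Extended square (30″×15″, digits 0–9): lon ⌊0.01925/0.00833333⌋ = 2; lat ⌊0.00294/0.00416667⌋ = 0.

FN70hi20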